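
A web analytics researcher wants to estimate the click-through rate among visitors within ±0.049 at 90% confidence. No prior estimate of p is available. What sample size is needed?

Conservative approach: use p = 0.5 (maximizes p(1-p) = 0.25). n = z²(0.25)/E² = 1.645²×0.25/0.049² = 281.8 → n = 282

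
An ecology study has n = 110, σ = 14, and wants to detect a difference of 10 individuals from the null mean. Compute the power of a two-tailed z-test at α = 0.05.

SE = σ/√n = 14/√110 = 1.335. Non-centrality λ = d/SE = 10/1.335 = 7.491. Power ≈ Φ(λ - z_{α/2}) = Φ(7.491 - 1.96) = Φ(5.531) = 1.0.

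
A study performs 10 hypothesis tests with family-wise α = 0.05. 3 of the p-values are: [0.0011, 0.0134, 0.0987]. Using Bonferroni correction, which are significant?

Bonferroni α = 0.05/10 = 0.005. Significant p-values: [0.0011]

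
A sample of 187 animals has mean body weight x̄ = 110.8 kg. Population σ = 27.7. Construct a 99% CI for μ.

CI = x̄ ± z*(σ/√n) = 110.8 ± 2.576(27.7/√187) = 110.8 ± 5.22 = (105.58, 116.02)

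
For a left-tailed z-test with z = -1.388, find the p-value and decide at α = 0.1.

p = P(Z < -1.388) = Φ(-1.388) ≈ 0.0826. Since p < 0.1, reject H₀ (significant) at α = 0.1.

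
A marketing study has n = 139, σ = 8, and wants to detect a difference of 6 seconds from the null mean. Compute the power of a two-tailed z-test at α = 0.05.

SE = σ/√n = 8/√139 = 0.679. Non-centrality λ = d/SE = 6/0.679 = 8.842. Power ≈ Φ(λ - z_{α/2}) = Φ(8.842 - 1.96) = Φ(6.882) = 1.0.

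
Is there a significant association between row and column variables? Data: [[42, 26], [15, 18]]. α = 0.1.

χ² = 2.404. df = 1, critical = 2.706. Fail to reject H₀. No evidence of dependence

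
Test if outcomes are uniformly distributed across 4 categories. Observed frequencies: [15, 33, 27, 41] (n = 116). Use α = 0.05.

Expected = 29 each. χ² = Σ(O-E)²/E = 12.414. df = 3, critical value = 7.815. Reject H₀.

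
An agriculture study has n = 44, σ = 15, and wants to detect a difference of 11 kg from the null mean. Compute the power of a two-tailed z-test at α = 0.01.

SE = σ/√n = 15/√44 = 2.261. Non-centrality λ = d/SE = 11/2.261 = 4.864. Power ≈ Φ(λ - z_{α/2}) = Φ(4.864 - 2.576) = Φ(2.288) = 0.989.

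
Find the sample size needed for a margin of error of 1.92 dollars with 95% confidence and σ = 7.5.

n = (z*σ/E)² = (1.96×7.5/1.92)² = 58.6 → n = 59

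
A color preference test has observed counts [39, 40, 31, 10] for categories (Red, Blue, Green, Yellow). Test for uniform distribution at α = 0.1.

Expected = 30 each. χ² = Σ(O-E)²/E = 19.4. df = 3, critical value = 6.251. Reject H₀.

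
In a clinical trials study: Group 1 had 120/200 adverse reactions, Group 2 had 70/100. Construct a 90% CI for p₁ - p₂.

p̂₁ = 0.6, p̂₂ = 0.7. Difference = -0.1. CI = (-0.194, -0.006)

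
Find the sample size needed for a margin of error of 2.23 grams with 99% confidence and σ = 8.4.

n = (z*σ/E)² = (2.576×8.4/2.23)² = 94.2 → n = 95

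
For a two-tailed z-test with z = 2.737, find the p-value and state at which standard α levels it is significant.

p = 2·P(Z > |2.737|) = 2·(1 - Φ(2.737)) ≈ 0.0062. Significant at α = 0.1; Significant at α = 0.05; Significant at α = 0.01.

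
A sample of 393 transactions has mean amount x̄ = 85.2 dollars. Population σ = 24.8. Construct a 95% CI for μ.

CI = x̄ ± z*(σ/√n) = 85.2 ± 1.96(24.8/√393) = 85.2 ± 2.45 = (82.75, 87.65)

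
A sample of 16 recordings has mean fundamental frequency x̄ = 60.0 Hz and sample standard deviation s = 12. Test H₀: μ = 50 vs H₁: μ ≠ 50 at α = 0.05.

t = (x̄ - μ₀)/(s/√n) = (60.0 - 50)/(12/√16) = 3.333. df = 15, critical t = ±2.131. Reject H₀.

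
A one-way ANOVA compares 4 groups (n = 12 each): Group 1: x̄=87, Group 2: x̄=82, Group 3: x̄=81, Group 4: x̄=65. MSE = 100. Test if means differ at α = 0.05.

Grand mean = 78.75. SS_between = 3273.0, MS_between = 1091.0. F = 10.91, F_crit ≈ 2.816. Reject H₀.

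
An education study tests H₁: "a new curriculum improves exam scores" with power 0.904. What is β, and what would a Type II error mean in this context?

β = 1 - power = 1 - 0.904 = 0.096. A Type II error is failing to reject H₀ when H₀ is false (false negative) — here, failing to conclude that a new curriculum improves exam scores when in fact it is true. Consequence: keeping the old curriculum when the new one would have helped students.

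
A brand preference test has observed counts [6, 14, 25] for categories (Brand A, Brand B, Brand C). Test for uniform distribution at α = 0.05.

Expected = 15 each. χ² = Σ(O-E)²/E = 12.133. df = 2, critical value = 5.991. Reject H₀.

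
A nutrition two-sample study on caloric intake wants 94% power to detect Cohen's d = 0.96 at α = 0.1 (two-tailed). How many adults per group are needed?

z_{α/2} = 1.645, z_β = Φ⁻¹(0.94) = 1.555. For large effect (d = 0.96): n per group = 2(z_{α/2} + z_β)²/d² = 2(1.645 + 1.555)²/0.96² = 22.2 → 23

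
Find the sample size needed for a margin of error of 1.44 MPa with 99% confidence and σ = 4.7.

n = (z*σ/E)² = (2.576×4.7/1.44)² = 70.7 → n = 71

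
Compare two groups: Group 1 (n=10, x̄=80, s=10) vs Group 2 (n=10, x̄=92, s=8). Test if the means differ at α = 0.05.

Pooled sp = 9.06. t = -2.963, df = 18. Critical t = ±2.101. Reject H₀.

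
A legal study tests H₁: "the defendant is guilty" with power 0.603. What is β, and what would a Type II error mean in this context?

β = 1 - power = 1 - 0.603 = 0.397. A Type II error is failing to reject H₀ when H₀ is false (false negative) — here, failing to conclude that the defendant is guilty when in fact it is true. Consequence: acquitting a guilty person.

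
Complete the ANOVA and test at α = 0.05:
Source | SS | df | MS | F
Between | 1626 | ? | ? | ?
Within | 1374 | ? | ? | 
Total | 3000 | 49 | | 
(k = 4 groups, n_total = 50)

df_between = 3, df_within = 46. MS_between = 542.0, MS_within = 29.87. F = 18.146, F_crit ≈ 2.807. Reject H₀.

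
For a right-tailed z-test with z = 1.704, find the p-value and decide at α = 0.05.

p = P(Z > 1.704) = 1 - Φ(1.704) ≈ 0.0442. Since p < 0.05, reject H₀ (significant) at α = 0.05.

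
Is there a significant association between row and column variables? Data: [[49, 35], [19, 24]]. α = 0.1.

χ² = 2.288. df = 1, critical = 2.706. Fail to reject H₀. No evidence of dependence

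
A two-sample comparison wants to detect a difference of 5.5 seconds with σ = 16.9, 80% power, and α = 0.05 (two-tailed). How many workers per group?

n per group = 2(z_α/2 + z_β)²σ²/d² = 2×(1.96 + 0.84)²×16.9²/5.5² = 148.05 → n = 149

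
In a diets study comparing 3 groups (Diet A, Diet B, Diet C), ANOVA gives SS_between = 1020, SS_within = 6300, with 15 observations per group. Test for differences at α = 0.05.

df_between = 2, df_within = 42. F = MS_between/MS_within = 510.0/150.0 = 3.4. F_crit ≈ 3.22. Reject H₀. At least one mean differs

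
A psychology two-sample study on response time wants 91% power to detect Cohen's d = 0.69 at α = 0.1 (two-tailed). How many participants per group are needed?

z_{α/2} = 1.645, z_β = Φ⁻¹(0.91) = 1.341. For medium effect (d = 0.69): n per group = 2(z_{α/2} + z_β)²/d² = 2(1.645 + 1.341)²/0.69² = 37.5 → 38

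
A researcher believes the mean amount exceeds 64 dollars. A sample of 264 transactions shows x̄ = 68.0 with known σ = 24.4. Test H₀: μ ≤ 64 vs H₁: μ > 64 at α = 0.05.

z = 2.664. Critical value: 1.645. Reject H₀.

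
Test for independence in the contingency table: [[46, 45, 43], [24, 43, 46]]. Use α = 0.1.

χ² = 5.314. df = 2, critical = 4.605. Reject H₀. Variables are dependent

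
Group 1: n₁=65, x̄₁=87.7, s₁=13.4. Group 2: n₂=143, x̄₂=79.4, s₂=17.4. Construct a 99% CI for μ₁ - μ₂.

Difference = 8.3. SE = √(13.4²/65 + 17.4²/143) = 2.209. CI = (2.61, 13.99)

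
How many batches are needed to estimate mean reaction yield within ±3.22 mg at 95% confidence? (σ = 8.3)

n = (z*σ/E)² = (1.96×8.3/3.22)² = 25.5 → n = 26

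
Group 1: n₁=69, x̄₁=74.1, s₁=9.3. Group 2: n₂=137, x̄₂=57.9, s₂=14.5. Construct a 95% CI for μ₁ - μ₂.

Difference = 16.2. SE = √(9.3²/69 + 14.5²/137) = 1.67. CI = (12.93, 19.47)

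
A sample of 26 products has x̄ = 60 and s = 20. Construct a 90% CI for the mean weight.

CI = x̄ ± t*(s/√n) = 60 ± 1.708(20/√26) = (53.3, 66.7)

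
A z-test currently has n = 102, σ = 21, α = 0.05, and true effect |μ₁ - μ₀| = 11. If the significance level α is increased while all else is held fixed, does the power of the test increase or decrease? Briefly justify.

Power increases: a larger α lowers the critical value, so more of the H₁ sampling distribution falls in the rejection region.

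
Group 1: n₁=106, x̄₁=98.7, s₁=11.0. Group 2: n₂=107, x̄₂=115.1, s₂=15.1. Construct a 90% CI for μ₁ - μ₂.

Difference = -16.4. SE = √(11.0²/106 + 15.1²/107) = 1.809. CI = (-19.38, -13.42)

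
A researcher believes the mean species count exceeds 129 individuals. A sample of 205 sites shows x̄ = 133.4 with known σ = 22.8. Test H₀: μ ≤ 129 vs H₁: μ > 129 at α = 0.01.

z = 2.763. Critical value: 2.33. Reject H₀.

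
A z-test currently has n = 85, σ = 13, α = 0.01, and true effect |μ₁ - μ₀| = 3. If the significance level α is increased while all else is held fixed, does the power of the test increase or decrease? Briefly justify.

Power increases: a larger α lowers the critical value, so more of the H₁ sampling distribution falls in the rejection region.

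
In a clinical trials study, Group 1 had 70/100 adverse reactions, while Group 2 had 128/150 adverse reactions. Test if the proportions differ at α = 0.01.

p̂₁ = 0.7, p̂₂ = 0.853, pooled p̂ = 0.792. z = -2.926. Critical: ±2.576. Reject H₀.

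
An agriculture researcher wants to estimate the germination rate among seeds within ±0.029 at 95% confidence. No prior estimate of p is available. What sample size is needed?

Conservative approach: use p = 0.5 (maximizes p(1-p) = 0.25). n = z²(0.25)/E² = 1.96²×0.25/0.029² = 1142.0 → n = 1142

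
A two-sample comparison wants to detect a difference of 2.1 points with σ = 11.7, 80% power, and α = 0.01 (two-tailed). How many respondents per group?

n per group = 2(z_α/2 + z_β)²σ²/d² = 2×(2.576 + 0.84)²×11.7²/2.1² = 724.4 → n = 725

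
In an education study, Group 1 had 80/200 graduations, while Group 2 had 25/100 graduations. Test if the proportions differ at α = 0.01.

p̂₁ = 0.4, p̂₂ = 0.25, pooled p̂ = 0.35. z = 2.568. Critical: ±2.576. Fail to reject H₀.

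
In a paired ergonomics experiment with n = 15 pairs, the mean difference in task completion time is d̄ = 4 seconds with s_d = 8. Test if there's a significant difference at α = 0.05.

t = d̄/(s_d/√n) = 4/(8/√15) = 1.936. df = 14, critical t = ±2.145. Fail to reject H₀.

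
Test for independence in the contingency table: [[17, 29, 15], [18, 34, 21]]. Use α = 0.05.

χ² = 0.354. df = 2, critical = 5.991. Fail to reject H₀. No evidence of dependence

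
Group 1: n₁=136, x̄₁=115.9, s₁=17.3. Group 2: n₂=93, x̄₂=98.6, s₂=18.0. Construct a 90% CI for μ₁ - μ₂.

Difference = 17.3. SE = √(17.3²/136 + 18.0²/93) = 2.384. CI = (13.38, 21.22)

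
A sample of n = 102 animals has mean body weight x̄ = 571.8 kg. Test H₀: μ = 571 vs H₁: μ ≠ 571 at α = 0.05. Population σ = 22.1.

z = (x̄ - μ₀)/(σ/√n) = (571.8 - 571)/(22.1/√102) = 0.366. Critical value: ±1.96. Since |0.366| ≤ 1.96, Fail to reject H₀.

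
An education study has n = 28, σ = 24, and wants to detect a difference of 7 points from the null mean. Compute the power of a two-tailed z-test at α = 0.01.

SE = σ/√n = 24/√28 = 4.536. Non-centrality λ = d/SE = 7/4.536 = 1.543. Power ≈ Φ(λ - z_{α/2}) = Φ(1.543 - 2.576) = Φ(-1.033) = 0.151.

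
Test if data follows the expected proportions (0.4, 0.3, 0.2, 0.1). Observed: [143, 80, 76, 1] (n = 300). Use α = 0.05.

Expected: [120.0, 90.0, 60.0, 30.0]. χ² = 37.819. df = 3, critical = 7.815. Reject H₀.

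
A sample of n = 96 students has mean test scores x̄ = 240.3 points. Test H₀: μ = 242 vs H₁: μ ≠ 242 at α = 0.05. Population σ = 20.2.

z = (x̄ - μ₀)/(σ/√n) = (240.3 - 242)/(20.2/√96) = -0.825. Critical value: ±1.96. Since |-0.825| ≤ 1.96, Fail to reject H₀.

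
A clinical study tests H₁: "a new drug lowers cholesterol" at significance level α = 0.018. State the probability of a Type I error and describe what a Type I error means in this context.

P(Type I error) = α = 0.018. A Type I error is rejecting H₀ when H₀ is actually true (false positive) — here, concluding that a new drug lowers cholesterol when in fact this is not the case. Consequence: approving an ineffective drug — patients take a useless medication and may skip effective alternatives.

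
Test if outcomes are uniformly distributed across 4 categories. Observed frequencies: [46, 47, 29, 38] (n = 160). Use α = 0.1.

Expected = 40 each. χ² = Σ(O-E)²/E = 5.25. df = 3, critical value = 6.251. Fail to reject H₀.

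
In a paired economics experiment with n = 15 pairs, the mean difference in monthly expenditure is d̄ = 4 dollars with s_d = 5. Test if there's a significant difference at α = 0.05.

t = d̄/(s_d/√n) = 4/(5/√15) = 3.098. df = 14, critical t = ±2.145. Reject H₀.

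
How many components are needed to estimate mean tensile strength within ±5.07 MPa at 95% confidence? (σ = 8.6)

n = (z*σ/E)² = (1.96×8.6/5.07)² = 11.1 → n = 12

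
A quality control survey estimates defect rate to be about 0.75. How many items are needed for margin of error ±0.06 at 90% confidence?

n = z²p(1-p)/E² = 1.645²×0.75×0.25/0.06² = 140.9 → n = 141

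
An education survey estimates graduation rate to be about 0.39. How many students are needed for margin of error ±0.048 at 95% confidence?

n = z²p(1-p)/E² = 1.96²×0.39×0.61/0.048² = 396.7 → n = 397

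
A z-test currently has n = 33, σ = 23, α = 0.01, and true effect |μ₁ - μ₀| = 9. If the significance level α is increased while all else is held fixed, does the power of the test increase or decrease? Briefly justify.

Power increases: a larger α lowers the critical value, so more of the H₁ sampling distribution falls in the rejection region.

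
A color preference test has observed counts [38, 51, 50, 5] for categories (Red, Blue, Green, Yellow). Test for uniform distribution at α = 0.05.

Expected = 36 each. χ² = Σ(O-E)²/E = 38.5. df = 3, critical value = 7.815. Reject H₀.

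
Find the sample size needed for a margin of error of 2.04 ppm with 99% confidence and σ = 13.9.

n = (z*σ/E)² = (2.576×13.9/2.04)² = 308.1 → n = 309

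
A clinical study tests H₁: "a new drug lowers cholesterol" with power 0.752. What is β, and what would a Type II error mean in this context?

β = 1 - power = 1 - 0.752 = 0.248. A Type II error is failing to reject H₀ when H₀ is false (false negative) — here, failing to conclude that a new drug lowers cholesterol when in fact it is true. Consequence: shelving an effective drug — patients miss out on a treatment that would have helped.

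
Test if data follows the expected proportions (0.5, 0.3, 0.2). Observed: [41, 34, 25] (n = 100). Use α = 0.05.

Expected: [50.0, 30.0, 20.0]. χ² = 3.403. df = 2, critical = 5.991. Fail to reject H₀.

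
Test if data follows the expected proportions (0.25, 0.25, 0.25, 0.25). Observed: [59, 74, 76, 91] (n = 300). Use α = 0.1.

Expected: [75.0, 75.0, 75.0, 75.0]. χ² = 6.853. df = 3, critical = 6.251. Reject H₀.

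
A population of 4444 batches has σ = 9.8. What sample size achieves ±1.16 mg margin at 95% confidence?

Without FPC: n₀ = (1.96×9.8/1.16)² = 274.188. With FPC: n = n₀N/(n₀+N-1) = 258.3 → n = 259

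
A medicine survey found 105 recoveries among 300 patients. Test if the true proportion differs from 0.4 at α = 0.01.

p̂ = 0.35, p₀ = 0.4. z = (p̂ - p₀)/√(p₀(1-p₀)/n) = -1.768. Critical: ±2.576. Fail to reject H₀.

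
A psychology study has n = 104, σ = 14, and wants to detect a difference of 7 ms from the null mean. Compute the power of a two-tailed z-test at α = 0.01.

SE = σ/√n = 14/√104 = 1.373. Non-centrality λ = d/SE = 7/1.373 = 5.099. Power ≈ Φ(λ - z_{α/2}) = Φ(5.099 - 2.576) = Φ(2.523) = 0.994.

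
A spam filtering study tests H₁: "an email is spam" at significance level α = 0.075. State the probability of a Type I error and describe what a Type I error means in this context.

P(Type I error) = α = 0.075. A Type I error is rejecting H₀ when H₀ is actually true (false positive) — here, concluding that an email is spam when in fact this is not the case. Consequence: a legitimate email is sent to the spam folder and the user misses it.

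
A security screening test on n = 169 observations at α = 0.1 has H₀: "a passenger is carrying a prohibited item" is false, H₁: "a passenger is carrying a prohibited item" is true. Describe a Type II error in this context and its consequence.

Type II error: failing to reject H₀ when it is false — concluding that a passenger is carrying a prohibited item is not supported when in fact it is. Consequence: letting a prohibited item through — security breach.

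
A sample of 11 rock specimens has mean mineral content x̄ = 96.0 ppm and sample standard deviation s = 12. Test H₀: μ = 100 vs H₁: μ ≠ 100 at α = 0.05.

t = (x̄ - μ₀)/(s/√n) = (96.0 - 100)/(12/√11) = -1.106. df = 10, critical t = ±2.228. Fail to reject H₀.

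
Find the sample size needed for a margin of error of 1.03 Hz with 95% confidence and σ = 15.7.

n = (z*σ/E)² = (1.96×15.7/1.03)² = 892.6 → n = 893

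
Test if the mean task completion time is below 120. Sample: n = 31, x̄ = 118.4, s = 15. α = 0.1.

t = (118.4 - 120)/(15/√31) = -0.594, df = 30. Critical t = -1.31. Fail to reject H₀.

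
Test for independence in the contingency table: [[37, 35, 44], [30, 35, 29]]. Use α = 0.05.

χ² = 1.526. df = 2, critical = 5.991. Fail to reject H₀. No evidence of dependence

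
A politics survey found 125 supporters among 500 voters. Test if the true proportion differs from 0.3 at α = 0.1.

p̂ = 0.25, p₀ = 0.3. z = (p̂ - p₀)/√(p₀(1-p₀)/n) = -2.44. Critical: ±1.645. Reject H₀.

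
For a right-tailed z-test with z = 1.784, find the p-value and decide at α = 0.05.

p = P(Z > 1.784) = 1 - Φ(1.784) ≈ 0.0372. Since p < 0.05, reject H₀ (significant) at α = 0.05.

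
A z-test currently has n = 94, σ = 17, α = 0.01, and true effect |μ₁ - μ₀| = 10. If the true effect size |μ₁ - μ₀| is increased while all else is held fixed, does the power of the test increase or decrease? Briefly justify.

Power increases: a larger true effect increases the non-centrality λ = |μ₁ - μ₀|/(σ/√n).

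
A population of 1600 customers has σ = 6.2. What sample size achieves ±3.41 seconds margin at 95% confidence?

Without FPC: n₀ = (1.96×6.2/3.41)² = 12.7. With FPC: n = n₀N/(n₀+N-1) = 12.6 → n = 13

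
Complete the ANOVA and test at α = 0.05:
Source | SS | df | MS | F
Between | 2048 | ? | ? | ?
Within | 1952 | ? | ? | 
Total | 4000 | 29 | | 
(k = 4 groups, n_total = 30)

df_between = 3, df_within = 26. MS_between = 682.67, MS_within = 75.08. F = 9.093, F_crit ≈ 2.975. Reject H₀.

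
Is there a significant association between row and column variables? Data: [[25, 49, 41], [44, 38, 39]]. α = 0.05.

χ² = 6.524. df = 2, critical = 5.991. Reject H₀. Variables are dependent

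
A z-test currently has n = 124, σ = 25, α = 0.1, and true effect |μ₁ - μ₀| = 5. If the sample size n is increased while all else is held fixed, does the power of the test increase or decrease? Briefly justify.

Power increases: a larger n shrinks the standard error σ/√n, moving the sampling distribution under H₁ further from the critical value.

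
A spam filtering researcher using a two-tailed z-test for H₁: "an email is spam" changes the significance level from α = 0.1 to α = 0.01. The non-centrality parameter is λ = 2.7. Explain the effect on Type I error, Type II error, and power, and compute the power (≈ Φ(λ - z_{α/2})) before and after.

Decreasing α from 0.1 to 0.01:
• Type I error rate decreases (α is the Type I rate by definition).
• Critical value moves from z_{α/2} = 1.645 to 2.576, so power = Φ(λ - z_{α/2}) goes from Φ(2.7 - 1.645) = 0.854 to Φ(2.7 - 2.576) = 0.549.
• Type II error rate β = 1 - power therefore increases (0.146 → 0.451).
Appropriate when false positives are costly — here, a legitimate email is sent to the spam folder and the user misses it.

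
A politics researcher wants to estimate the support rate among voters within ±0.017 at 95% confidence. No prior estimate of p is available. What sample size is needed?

Conservative approach: use p = 0.5 (maximizes p(1-p) = 0.25). n = z²(0.25)/E² = 1.96²×0.25/0.017² = 3323.2 → n = 3324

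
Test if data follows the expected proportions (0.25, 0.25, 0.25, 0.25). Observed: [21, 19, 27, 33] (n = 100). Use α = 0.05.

Expected: [25.0, 25.0, 25.0, 25.0]. χ² = 4.8. df = 3, critical = 7.815. Fail to reject H₀.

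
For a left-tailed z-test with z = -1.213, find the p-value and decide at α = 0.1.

p = P(Z < -1.213) = Φ(-1.213) ≈ 0.1126. Since p ≥ 0.1, fail to reject H₀ (not significant) at α = 0.1.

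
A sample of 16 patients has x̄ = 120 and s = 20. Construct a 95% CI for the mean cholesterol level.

CI = x̄ ± t*(s/√n) = 120 ± 2.131(20/√16) = (109.34, 130.66)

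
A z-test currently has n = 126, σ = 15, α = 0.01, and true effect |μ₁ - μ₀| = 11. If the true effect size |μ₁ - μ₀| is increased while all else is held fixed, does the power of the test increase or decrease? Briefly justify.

Power increases: a larger true effect increases the non-centrality λ = |μ₁ - μ₀|/(σ/√n).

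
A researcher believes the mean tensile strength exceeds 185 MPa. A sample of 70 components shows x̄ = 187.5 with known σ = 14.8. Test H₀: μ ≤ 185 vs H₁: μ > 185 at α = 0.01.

z = 1.413. Critical value: 2.33. Fail to reject H₀.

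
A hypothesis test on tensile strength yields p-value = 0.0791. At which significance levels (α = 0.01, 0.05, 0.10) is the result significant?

p = 0.0791. Significant at: α = 0.1.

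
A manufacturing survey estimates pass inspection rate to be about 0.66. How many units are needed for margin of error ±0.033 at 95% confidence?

n = z²p(1-p)/E² = 1.96²×0.66×0.34/0.033² = 791.6 → n = 792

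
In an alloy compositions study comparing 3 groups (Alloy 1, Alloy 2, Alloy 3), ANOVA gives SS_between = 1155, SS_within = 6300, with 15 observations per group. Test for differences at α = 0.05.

df_between = 2, df_within = 42. F = MS_between/MS_within = 577.5/150.0 = 3.85. F_crit ≈ 3.22. Reject H₀. At least one mean differs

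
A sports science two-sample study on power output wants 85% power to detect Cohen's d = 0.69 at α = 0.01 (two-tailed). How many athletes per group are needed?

z_{α/2} = 2.576, z_β = Φ⁻¹(0.85) = 1.036. For medium effect (d = 0.69): n per group = 2(z_{α/2} + z_β)²/d² = 2(2.576 + 1.036)²/0.69² = 54.8 → 55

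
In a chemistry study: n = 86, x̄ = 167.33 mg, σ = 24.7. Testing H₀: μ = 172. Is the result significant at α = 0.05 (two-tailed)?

z = (167.33 - 172)/(24.7/√86) = -1.753. Since |z| ≤ 1.96, not significant at α = 0.05.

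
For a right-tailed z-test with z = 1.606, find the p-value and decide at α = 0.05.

p = P(Z > 1.606) = 1 - Φ(1.606) ≈ 0.0541. Since p ≥ 0.05, fail to reject H₀ (not significant) at α = 0.05.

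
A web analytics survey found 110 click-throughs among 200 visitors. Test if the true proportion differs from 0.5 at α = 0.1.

p̂ = 0.55, p₀ = 0.5. z = (p̂ - p₀)/√(p₀(1-p₀)/n) = 1.414. Critical: ±1.645. Fail to reject H₀.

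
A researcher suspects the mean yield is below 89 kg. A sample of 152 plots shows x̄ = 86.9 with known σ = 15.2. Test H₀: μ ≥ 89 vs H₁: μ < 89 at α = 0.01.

z = -1.703. Critical value: -2.33. Fail to reject H₀.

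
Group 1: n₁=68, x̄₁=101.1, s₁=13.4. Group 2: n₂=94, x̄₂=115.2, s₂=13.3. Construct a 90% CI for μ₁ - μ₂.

Difference = -14.1. SE = √(13.4²/68 + 13.3²/94) = 2.127. CI = (-17.6, -10.6)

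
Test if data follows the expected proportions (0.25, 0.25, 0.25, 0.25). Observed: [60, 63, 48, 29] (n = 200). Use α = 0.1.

Expected: [50.0, 50.0, 50.0, 50.0]. χ² = 14.28. df = 3, critical = 6.251. Reject H₀.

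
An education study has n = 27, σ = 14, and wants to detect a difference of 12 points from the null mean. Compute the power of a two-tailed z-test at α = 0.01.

SE = σ/√n = 14/√27 = 2.694. Non-centrality λ = d/SE = 12/2.694 = 4.454. Power ≈ Φ(λ - z_{α/2}) = Φ(4.454 - 2.576) = Φ(1.878) = 0.97.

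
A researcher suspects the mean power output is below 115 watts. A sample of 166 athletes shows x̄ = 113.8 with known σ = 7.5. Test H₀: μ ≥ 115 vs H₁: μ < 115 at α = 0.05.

z = -2.061. Critical value: -1.645. Reject H₀.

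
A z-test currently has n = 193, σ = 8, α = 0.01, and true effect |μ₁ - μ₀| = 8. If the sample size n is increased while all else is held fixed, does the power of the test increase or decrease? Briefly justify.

Power increases: a larger n shrinks the standard error σ/√n, moving the sampling distribution under H₁ further from the critical value.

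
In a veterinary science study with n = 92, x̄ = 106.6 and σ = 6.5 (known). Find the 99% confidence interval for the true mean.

CI = x̄ ± z*(σ/√n) = 106.6 ± 2.576(6.5/√92) = 106.6 ± 1.75 = (104.85, 108.35)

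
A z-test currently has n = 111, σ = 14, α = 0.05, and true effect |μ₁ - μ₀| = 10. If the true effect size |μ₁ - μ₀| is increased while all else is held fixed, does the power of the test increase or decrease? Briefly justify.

Power increases: a larger true effect increases the non-centrality λ = |μ₁ - μ₀|/(σ/√n).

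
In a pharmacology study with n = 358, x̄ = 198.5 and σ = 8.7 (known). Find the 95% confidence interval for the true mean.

CI = x̄ ± z*(σ/√n) = 198.5 ± 1.96(8.7/√358) = 198.5 ± 0.9 = (197.6, 199.4)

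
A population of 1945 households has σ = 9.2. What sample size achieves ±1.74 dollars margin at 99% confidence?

Without FPC: n₀ = (2.576×9.2/1.74)² = 185.511. With FPC: n = n₀N/(n₀+N-1) = 169.4 → n = 170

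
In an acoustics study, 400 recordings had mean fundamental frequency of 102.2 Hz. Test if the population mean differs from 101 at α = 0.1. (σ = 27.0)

z = (x̄ - μ₀)/(σ/√n) = (102.2 - 101)/(27.0/√400) = 0.889. Critical value: ±1.645. Since |0.889| ≤ 1.645, Fail to reject H₀.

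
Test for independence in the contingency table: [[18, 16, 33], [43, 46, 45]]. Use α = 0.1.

χ² = 4.809. df = 2, critical = 4.605. Reject H₀. Variables are dependent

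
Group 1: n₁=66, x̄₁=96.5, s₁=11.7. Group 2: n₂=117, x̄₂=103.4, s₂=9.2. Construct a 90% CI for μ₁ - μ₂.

Difference = -6.9. SE = √(11.7²/66 + 9.2²/117) = 1.673. CI = (-9.65, -4.15)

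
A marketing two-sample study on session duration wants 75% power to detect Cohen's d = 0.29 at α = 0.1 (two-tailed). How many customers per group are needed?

z_{α/2} = 1.645, z_β = Φ⁻¹(0.75) = 0.674. For small effect (d = 0.29): n per group = 2(z_{α/2} + z_β)²/d² = 2(1.645 + 0.674)²/0.29² = 127.9 → 128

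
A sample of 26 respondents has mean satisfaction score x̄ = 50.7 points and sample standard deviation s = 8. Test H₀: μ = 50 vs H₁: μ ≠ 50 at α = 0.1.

t = (x̄ - μ₀)/(s/√n) = (50.7 - 50)/(8/√26) = 0.446. df = 25, critical t = ±1.708. Fail to reject H₀.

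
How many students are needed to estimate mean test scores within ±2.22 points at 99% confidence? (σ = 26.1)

n = (z*σ/E)² = (2.576×26.1/2.22)² = 917.2 → n = 918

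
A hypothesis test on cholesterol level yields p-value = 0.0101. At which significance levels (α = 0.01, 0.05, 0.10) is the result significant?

p = 0.0101. Significant at: α = 0.05, 0.1.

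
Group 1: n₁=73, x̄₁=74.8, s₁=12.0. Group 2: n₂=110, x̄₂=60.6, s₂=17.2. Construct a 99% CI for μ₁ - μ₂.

Difference = 14.2. SE = √(12.0²/73 + 17.2²/110) = 2.159. CI = (8.64, 19.76)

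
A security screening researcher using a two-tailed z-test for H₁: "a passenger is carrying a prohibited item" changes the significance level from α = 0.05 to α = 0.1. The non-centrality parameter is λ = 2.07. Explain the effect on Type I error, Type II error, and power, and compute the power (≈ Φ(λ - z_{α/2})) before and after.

Increasing α from 0.05 to 0.1:
• Type I error rate increases (α is the Type I rate by definition).
• Critical value moves from z_{α/2} = 1.96 to 1.645, so power = Φ(λ - z_{α/2}) goes from Φ(2.07 - 1.96) = 0.544 to Φ(2.07 - 1.645) = 0.665.
• Type II error rate β = 1 - power therefore decreases (0.456 → 0.335).
Appropriate when false negatives are costly — here, letting a prohibited item through — security breach.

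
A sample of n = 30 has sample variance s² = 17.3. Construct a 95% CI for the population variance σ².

df = 29. χ²_{0.025} = 45.722, χ²_{0.975} = 16.047. CI for σ² = ((n-1)s²/χ²_{α/2}, (n-1)s²/χ²_{1-α/2}) = (29·17.3/45.722, 29·17.3/16.047) = (10.97, 31.26)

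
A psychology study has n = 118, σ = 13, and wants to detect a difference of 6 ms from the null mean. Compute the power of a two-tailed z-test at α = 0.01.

SE = σ/√n = 13/√118 = 1.197. Non-centrality λ = d/SE = 6/1.197 = 5.014. Power ≈ Φ(λ - z_{α/2}) = Φ(5.014 - 2.576) = Φ(2.438) = 0.993.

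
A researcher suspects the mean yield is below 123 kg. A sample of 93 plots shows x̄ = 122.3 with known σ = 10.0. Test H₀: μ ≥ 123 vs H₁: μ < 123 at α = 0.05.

z = -0.675. Critical value: -1.645. Fail to reject H₀.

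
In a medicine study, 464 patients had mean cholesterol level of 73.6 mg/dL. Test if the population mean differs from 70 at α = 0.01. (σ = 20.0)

z = (x̄ - μ₀)/(σ/√n) = (73.6 - 70)/(20.0/√464) = 3.877. Critical value: ±2.576. Since |3.877| > 2.576, Reject H₀.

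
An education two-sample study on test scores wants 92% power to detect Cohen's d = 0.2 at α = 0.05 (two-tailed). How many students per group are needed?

z_{α/2} = 1.96, z_β = Φ⁻¹(0.92) = 1.405. For small effect (d = 0.2): n per group = 2(z_{α/2} + z_β)²/d² = 2(1.96 + 1.405)²/0.2² = 566.2 → 567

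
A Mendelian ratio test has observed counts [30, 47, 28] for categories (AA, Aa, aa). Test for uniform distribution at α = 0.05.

Expected = 35 each. χ² = Σ(O-E)²/E = 6.229. df = 2, critical value = 5.991. Reject H₀.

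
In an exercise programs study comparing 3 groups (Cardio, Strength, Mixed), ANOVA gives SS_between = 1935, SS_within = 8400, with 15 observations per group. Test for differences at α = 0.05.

df_between = 2, df_within = 42. F = MS_between/MS_within = 967.5/200.0 = 4.838. F_crit ≈ 3.22. Reject H₀. At least one mean differs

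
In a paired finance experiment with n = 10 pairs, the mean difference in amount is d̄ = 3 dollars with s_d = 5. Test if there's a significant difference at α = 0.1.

t = d̄/(s_d/√n) = 3/(5/√10) = 1.897. df = 9, critical t = ±1.833. Reject H₀.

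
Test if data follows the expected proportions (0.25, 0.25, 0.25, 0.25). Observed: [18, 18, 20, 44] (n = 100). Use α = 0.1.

Expected: [25.0, 25.0, 25.0, 25.0]. χ² = 19.36. df = 3, critical = 6.251. Reject H₀.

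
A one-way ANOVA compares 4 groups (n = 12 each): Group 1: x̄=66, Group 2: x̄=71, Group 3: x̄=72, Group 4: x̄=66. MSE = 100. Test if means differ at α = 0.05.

Grand mean = 68.75. SS_between = 369.0, MS_between = 123.0. F = 1.23, F_crit ≈ 2.816. Fail to reject H₀.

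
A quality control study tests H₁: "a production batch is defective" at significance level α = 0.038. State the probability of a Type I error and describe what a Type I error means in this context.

P(Type I error) = α = 0.038. A Type I error is rejecting H₀ when H₀ is actually true (false positive) — here, concluding that a production batch is defective when in fact this is not the case. Consequence: scrapping a good batch — wasted material and cost for no reason.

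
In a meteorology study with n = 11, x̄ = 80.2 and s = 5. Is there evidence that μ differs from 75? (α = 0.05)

t = (x̄ - μ₀)/(s/√n) = (80.2 - 75)/(5/√11) = 3.449. df = 10, critical t = ±2.228. Reject H₀.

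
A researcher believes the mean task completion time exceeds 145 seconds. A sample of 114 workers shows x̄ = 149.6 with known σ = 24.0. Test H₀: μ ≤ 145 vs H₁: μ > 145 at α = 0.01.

z = 2.046. Critical value: 2.33. Fail to reject H₀.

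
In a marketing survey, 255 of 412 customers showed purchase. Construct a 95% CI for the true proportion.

p̂ = 0.619. CI = p̂ ± z*√(p̂(1-p̂)/n) = (0.572, 0.666)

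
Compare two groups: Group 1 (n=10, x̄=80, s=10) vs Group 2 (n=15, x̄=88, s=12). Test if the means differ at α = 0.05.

Pooled sp = 11.26. t = -1.74, df = 23. Critical t = ±2.069. Fail to reject H₀.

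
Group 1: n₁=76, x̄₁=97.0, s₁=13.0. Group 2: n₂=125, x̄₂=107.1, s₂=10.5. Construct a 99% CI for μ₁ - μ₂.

Difference = -10.1. SE = √(13.0²/76 + 10.5²/125) = 1.762. CI = (-14.64, -5.56)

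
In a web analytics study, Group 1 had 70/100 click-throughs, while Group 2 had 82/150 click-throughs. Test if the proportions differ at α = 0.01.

p̂₁ = 0.7, p̂₂ = 0.547, pooled p̂ = 0.608. z = 2.433. Critical: ±2.576. Fail to reject H₀.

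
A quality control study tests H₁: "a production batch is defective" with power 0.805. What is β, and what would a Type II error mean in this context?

β = 1 - power = 1 - 0.805 = 0.195. A Type II error is failing to reject H₀ when H₀ is false (false negative) — here, failing to conclude that a production batch is defective when in fact it is true. Consequence: shipping a defective batch — faulty products reach customers.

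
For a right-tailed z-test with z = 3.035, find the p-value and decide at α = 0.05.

p = P(Z > 3.035) = 1 - Φ(3.035) ≈ 0.0012. Since p < 0.05, reject H₀ (significant) at α = 0.05.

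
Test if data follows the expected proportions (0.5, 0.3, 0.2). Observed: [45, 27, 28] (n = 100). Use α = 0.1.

Expected: [50.0, 30.0, 20.0]. χ² = 4.0. df = 2, critical = 4.605. Fail to reject H₀.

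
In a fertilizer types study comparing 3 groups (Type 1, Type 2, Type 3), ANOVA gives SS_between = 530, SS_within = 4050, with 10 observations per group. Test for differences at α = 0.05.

df_between = 2, df_within = 27. F = MS_between/MS_within = 265.0/150.0 = 1.767. F_crit ≈ 3.354. Fail to reject H₀.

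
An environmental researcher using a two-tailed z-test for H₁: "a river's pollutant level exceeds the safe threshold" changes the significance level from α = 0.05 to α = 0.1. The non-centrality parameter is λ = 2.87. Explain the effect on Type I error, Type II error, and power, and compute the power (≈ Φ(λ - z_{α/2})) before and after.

Increasing α from 0.05 to 0.1:
• Type I error rate increases (α is the Type I rate by definition).
• Critical value moves from z_{α/2} = 1.96 to 1.645, so power = Φ(λ - z_{α/2}) goes from Φ(2.87 - 1.96) = 0.819 to Φ(2.87 - 1.645) = 0.89.
• Type II error rate β = 1 - power therefore decreases (0.181 → 0.11).
Appropriate when false negatives are costly — here, allowing unsafe pollution to continue.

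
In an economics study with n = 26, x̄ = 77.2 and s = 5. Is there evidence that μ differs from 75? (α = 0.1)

t = (x̄ - μ₀)/(s/√n) = (77.2 - 75)/(5/√26) = 2.244. df = 25, critical t = ±1.708. Reject H₀.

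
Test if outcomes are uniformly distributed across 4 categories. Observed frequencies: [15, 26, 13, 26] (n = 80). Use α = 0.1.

Expected = 20 each. χ² = Σ(O-E)²/E = 7.3. df = 3, critical value = 6.251. Reject H₀.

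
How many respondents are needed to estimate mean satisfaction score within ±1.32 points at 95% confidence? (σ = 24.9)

n = (z*σ/E)² = (1.96×24.9/1.32)² = 1367.0 → n = 1367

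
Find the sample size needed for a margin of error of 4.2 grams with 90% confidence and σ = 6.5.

n = (z*σ/E)² = (1.645×6.5/4.2)² = 6.5 → n = 7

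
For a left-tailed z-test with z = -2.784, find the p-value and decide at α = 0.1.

p = P(Z < -2.784) = Φ(-2.784) ≈ 0.0027. Since p < 0.1, reject H₀ (significant) at α = 0.1.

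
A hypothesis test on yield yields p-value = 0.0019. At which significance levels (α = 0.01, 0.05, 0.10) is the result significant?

p = 0.0019. Significant at: α = 0.01, 0.05, 0.1.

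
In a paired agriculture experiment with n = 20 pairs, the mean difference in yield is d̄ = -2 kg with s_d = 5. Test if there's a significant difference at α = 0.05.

t = d̄/(s_d/√n) = -2/(5/√20) = -1.789. df = 19, critical t = ±2.093. Fail to reject H₀.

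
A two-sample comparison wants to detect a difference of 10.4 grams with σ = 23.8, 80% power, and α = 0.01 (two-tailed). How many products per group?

n per group = 2(z_α/2 + z_β)²σ²/d² = 2×(2.576 + 0.84)²×23.8²/10.4² = 122.2 → n = 123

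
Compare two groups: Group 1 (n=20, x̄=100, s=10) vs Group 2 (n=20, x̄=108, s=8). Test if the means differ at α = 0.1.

Pooled sp = 9.06. t = -2.794, df = 38. Critical t = ±1.686. Reject H₀.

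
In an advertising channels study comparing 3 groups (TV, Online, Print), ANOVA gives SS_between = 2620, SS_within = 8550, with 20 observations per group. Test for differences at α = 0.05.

df_between = 2, df_within = 57. F = MS_between/MS_within = 1310.0/150.0 = 8.733. F_crit ≈ 3.159. Reject H₀. At least one mean differs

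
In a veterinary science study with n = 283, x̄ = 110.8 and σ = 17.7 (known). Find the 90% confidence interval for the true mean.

CI = x̄ ± z*(σ/√n) = 110.8 ± 1.645(17.7/√283) = 110.8 ± 1.73 = (109.07, 112.53)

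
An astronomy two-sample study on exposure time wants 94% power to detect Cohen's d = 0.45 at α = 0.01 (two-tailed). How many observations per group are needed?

z_{α/2} = 2.576, z_β = Φ⁻¹(0.94) = 1.555. For small effect (d = 0.45): n per group = 2(z_{α/2} + z_β)²/d² = 2(2.576 + 1.555)²/0.45² = 168.5 → 169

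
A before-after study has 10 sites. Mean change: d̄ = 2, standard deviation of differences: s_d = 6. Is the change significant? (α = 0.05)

t = d̄/(s_d/√n) = 2/(6/√10) = 1.054. df = 9, critical t = ±2.262. Fail to reject H₀.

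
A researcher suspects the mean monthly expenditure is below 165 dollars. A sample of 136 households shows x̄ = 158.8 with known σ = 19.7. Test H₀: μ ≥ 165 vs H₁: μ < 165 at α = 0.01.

z = -3.67. Critical value: -2.33. Reject H₀.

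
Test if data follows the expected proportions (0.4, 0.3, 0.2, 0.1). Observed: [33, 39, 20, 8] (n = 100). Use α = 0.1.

Expected: [40.0, 30.0, 20.0, 10.0]. χ² = 4.325. df = 3, critical = 6.251. Fail to reject H₀.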